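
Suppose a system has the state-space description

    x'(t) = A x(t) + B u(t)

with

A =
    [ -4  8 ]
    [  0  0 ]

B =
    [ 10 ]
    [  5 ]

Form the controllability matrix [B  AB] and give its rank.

1

AB = [[0], [0]]
Controllability matrix C = [B  AB] = [[10, 0], [5, 0]]
Every column of C is a scalar multiple of column 1 = [10, 5] (multipliers 1, 0), so the columns span a one-dimensional space.
C ≠ 0, hence rank(C) = 1.
rank(C) = 1 < n = 2, so the pair (A, B) is not completely controllable.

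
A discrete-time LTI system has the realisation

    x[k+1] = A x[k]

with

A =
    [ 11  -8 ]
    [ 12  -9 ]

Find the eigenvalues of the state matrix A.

det(zI - A) = z^2 - (tr A)z + det A, with tr A = 11 + (-9) = 2 and det A = 11·(-9) - (-8)·12 = -99 - (-96) = -3.
So p(z) = det(zI - A) = z^2 - 2z - 3.
Factor z^2 - 2z - 3: two numbers with sum 2 and product -3 are 3 and -1, so z^2 - 2z - 3 = (z - 3)(z + 1).
Hence p(z) = (z - 3) (z + 1), with roots -1, 3.

-1, 3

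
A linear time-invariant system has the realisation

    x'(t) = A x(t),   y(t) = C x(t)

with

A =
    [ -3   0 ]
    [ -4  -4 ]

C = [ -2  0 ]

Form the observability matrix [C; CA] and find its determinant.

0

CA = [[6, 0]]
Observability matrix O = [C; CA] = [[-2, 0], [6, 0]]
det(O) = (-2)·0 - 0·6 = 0 - 0 = 0
Since det(O) = 0, rank(O) < 2 and the system is not completely observable.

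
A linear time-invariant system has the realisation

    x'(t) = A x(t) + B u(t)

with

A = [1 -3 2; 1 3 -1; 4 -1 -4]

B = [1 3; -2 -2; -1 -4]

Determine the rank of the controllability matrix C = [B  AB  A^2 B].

3

AB = [[5, 1], [-4, 1], [10, 30]]
A^2B = [[37, 58], [-17, -26], [-16, -117]]
Controllability matrix C = [B  AB  A^2B] = [[1, 3, 5, 1, 37, 58], [-2, -2, -4, 1, -17, -26], [-1, -4, 10, 30, -16, -117]]
Take the 3×3 submatrix of C formed by columns 1, 2, 3: [[1, 3, 5], [-2, -2, -4], [-1, -4, 10]]. Its determinant is 1·((-2)·10 - (-4)·(-4)) - 3·((-2)·10 - (-4)·(-1)) + 5·((-2)·(-4) - (-2)·(-1)) = 1·(-36) - 3·(-24) + 5·6 = 66 ≠ 0.
So rank(C) ≥ 3; since C has 3 rows, rank(C) = 3.
rank(C) = 3 = n, so the pair (A, B) is completely controllable.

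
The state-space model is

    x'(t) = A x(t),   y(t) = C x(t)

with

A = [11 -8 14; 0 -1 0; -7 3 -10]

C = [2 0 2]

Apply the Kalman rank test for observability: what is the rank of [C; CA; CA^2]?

CA = [[8, -10, 8]]
CA^2 = [[32, -30, 32]]
Observability matrix O = [C; CA; CA^2] = [[2, 0, 2], [8, -10, 8], [32, -30, 32]]
The columns c1, c2, c3 of O are linearly dependent: -c1 + c3 = 0 (check each entry), so rank(O) ≤ 2.
The 2×2 minor from rows 1, 2, columns 1, 2 is 2·(-10) - 0·8 = -20 - 0 = -20 ≠ 0, so rank(O) = 2.
rank(O) = 2 < n = 3, so the pair (A, C) is not completely observable.

2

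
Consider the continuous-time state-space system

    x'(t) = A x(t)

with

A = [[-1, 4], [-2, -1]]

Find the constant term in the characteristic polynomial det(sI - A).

For a 2×2 matrix, det(sI - A) = s^2 - (tr A)s + det A.
tr A = -2, det A = 9.
So p(s) = s^2 + 2s + 9.
The constant term is 9.

9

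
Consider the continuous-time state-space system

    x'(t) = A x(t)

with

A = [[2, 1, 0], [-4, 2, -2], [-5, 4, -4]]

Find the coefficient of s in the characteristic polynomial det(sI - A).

0

Expand det(sI - A) for the 3×3 matrix.
p(s) = s^3 + 6.
(Check: constant term = det(-A) = (-1)^3 det A = 6; coefficient of s^2 = -tr A = 0.)
The coefficient of s is 0.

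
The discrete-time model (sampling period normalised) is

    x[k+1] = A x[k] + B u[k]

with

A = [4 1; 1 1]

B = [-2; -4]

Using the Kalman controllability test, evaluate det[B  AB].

-36

AB = [[-12], [-6]]
Controllability matrix C = [B  AB] = [[-2, -12], [-4, -6]]
det(C) = (-2)·(-6) - (-12)·(-4) = 12 - 48 = -36
Since det(C) ≠ 0, rank(C) = 2 and the system is completely controllable.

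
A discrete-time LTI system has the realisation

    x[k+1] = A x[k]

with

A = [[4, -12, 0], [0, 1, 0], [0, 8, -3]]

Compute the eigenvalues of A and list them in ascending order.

-3, 1, 4

det(zI - A) = z^3 - (tr A)z^2 + (M11 + M22 + M33)z - det A, where Mii is the 2×2 principal minor of A obtained by deleting row i and column i.
tr A = 4 + 1 + (-3) = 2; M11 = 1·(-3) - 0·8 = -3 - 0 = -3; M22 = 4·(-3) - 0·0 = -12 - 0 = -12; M33 = 4·1 - (-12)·0 = 4 - 0 = 4; sum of minors = -11.
det A = 4·(1·(-3) - 0·8) - (-12)·(0·(-3) - 0·0) + 0·(0·8 - 1·0) = 4·(-3) - (-12)·0 + 0·0 = -12.
So p(z) = det(zI - A) = z^3 - 2z^2 - 11z + 12.
Rational-root test: any integer root divides 12. Testing small divisors, z = 1 works: p(1) = 1 + (-2) + (-11) + 12 = 0, so (z - 1) is a factor.
Dividing, p(z) = (z - 1)(z^2 - z - 12).
Factor z^2 - z - 12: two numbers with sum 1 and product -12 are 4 and -3, so z^2 - z - 12 = (z - 4)(z + 3).
Hence p(z) = (z - 4) (z - 1) (z + 3), with roots -3, 1, 4.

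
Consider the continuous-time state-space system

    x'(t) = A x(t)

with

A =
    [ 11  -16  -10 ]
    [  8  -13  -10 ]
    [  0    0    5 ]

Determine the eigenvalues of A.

-5, 3, 5

det(sI - A) = s^3 - (tr A)s^2 + (M11 + M22 + M33)s - det A, where Mii is the 2×2 principal minor of A obtained by deleting row i and column i.
tr A = 11 + (-13) + 5 = 3; M11 = (-13)·5 - (-10)·0 = -65 - 0 = -65; M22 = 11·5 - (-10)·0 = 55 - 0 = 55; M33 = 11·(-13) - (-16)·8 = -143 - (-128) = -15; sum of minors = -25.
det A = 11·((-13)·5 - (-10)·0) - (-16)·(8·5 - (-10)·0) + (-10)·(8·0 - (-13)·0) = 11·(-65) - (-16)·40 + (-10)·0 = -75.
So p(s) = det(sI - A) = s^3 - 3s^2 - 25s + 75.
Rational-root test: any integer root divides 75. Testing small divisors, s = 3 works: p(3) = 27 + (-27) + (-75) + 75 = 0, so (s - 3) is a factor.
Dividing, p(s) = (s - 3)(s^2 - 25).
Factor s^2 - 25: two numbers with sum 0 and product -25 are 5 and -5, so s^2 - 25 = (s - 5)(s + 5).
Hence p(s) = (s - 5) (s - 3) (s + 5), with roots -5, 3, 5.
At least one eigenvalue has non-negative real part, so the system is not asymptotically stable.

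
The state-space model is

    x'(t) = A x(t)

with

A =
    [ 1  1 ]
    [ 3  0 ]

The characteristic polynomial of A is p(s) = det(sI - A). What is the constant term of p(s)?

For a 2×2 matrix, det(sI - A) = s^2 - (tr A)s + det A.
tr A = 1, det A = -3.
So p(s) = s^2 - s - 3.
The constant term is -3.

-3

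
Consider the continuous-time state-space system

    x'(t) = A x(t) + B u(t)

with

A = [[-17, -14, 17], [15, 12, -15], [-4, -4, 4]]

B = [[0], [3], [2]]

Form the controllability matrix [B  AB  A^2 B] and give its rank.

AB = [[-8], [6], [-4]]
A^2B = [[-16], [12], [-8]]
Controllability matrix C = [B  AB  A^2B] = [[0, -8, -16], [3, 6, 12], [2, -4, -8]]
The rows r1, r2, r3 of C are linearly dependent: -3·r1 - 2·r2 + 3·r3 = 0 (check each entry), so rank(C) ≤ 2.
The 2×2 minor from rows 1, 2, columns 1, 2 is 0·6 - (-8)·3 = 0 - (-24) = 24 ≠ 0, so rank(C) = 2.
rank(C) = 2 < n = 3, so the pair (A, B) is not completely controllable.

2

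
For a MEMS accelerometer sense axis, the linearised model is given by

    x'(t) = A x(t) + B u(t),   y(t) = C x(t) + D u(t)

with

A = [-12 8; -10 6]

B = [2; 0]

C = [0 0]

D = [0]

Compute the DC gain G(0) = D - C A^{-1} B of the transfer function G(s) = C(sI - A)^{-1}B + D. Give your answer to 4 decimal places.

G(0) = C(-A)^{-1}B + D = -C A^{-1} B + D.
det A = 8, so A^{-1} = (1/8)·adj(A) = [[3/4, -1], [5/4, -3/2]]
A^{-1} B = [3/2, 5/2]^T
C A^{-1} B = 0
G(0) = D - C A^{-1} B = 0 - (0) = 0

0.0000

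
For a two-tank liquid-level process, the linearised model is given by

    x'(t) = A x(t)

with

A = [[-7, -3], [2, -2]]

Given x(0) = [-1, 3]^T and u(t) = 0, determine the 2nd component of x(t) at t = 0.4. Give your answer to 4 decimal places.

det(sI - A) = s^2 - (tr A)s + det A, with tr A = (-7) + (-2) = -9 and det A = (-7)·(-2) - (-3)·2 = 14 - (-6) = 20.
So p(s) = det(sI - A) = s^2 + 9s + 20.
Factor s^2 + 9s + 20: two numbers with sum -9 and product 20 are -4 and -5, so s^2 + 9s + 20 = (s + 4)(s + 5).
Hence p(s) = (s + 4) (s + 5), with roots -5, -4.
The eigenvalues -5, -4 are distinct and real, so A is diagonalisable and x(t) = e^{At} x(0) = V diag(e^{λ_i t}) V^{-1} x(0), where the columns of V are the eigenvectors.
λ = -5: A - (-5)I = [[-2, -3], [2, 3]]. Row 1 gives (-2)·v1 + (-3)·v2 = 0, so take v_1 = [3, -2]^T.
λ = -4: A - (-4)I = [[-3, -3], [2, 2]]. Row 1 gives (-3)·v1 + (-3)·v2 = 0, so take v_2 = [-1, 1]^T.
V = [v_1 v_2] = [[3, -1], [-2, 1]] has det V = 1, so V^{-1} = adj(V)/det V = [[1, 1], [2, 3]].
Modal coordinates z(0) = V^{-1} x(0): 1·(-1) + 1·3 = 2; 2·(-1) + 3·3 = 7; so z(0) = [2, 7]^T.
x_2(t) = Σ_i (v_i)_2 · z_i(0) · e^{λ_i t} (row 2 of V times the modal terms).
x_2(0.4) = (-2)·2·e^{-5·0.4} + 1·7·e^{-4·0.4} = (-4)·0.135335 + 7·0.201897 = 0.8719.

0.8719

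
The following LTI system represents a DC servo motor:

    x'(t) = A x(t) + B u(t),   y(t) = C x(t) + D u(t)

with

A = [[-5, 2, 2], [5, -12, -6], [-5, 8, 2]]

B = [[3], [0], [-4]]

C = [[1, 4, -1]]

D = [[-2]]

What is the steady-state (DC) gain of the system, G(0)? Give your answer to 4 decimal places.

G(0) = C(-A)^{-1}B + D = -C A^{-1} B + D.
det A = -120, so A^{-1} = (1/-120)·adj(A) = [[-1/5, -1/10, -1/10], [-1/6, 0, 1/6], [1/6, -1/4, -5/12]]
A^{-1} B = [-1/5, -7/6, 13/6]^T
C A^{-1} B = -211/30
G(0) = D - C A^{-1} B = -2 - (-211/30) = 151/30 ≈ 5.0333

5.0333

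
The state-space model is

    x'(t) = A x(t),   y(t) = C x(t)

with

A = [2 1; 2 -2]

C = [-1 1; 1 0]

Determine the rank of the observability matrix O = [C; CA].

CA = [[0, -3], [2, 1]]
Observability matrix O = [C; CA] = [[-1, 1], [1, 0], [0, -3], [2, 1]]
Take the 2×2 submatrix of O formed by rows 1, 2: [[-1, 1], [1, 0]]. Its determinant is (-1)·0 - 1·1 = 0 - 1 = -1 ≠ 0.
So rank(O) ≥ 2; since O has 2 columns, rank(O) = 2.
rank(O) = 2 = n, so the pair (A, C) is completely observable.

2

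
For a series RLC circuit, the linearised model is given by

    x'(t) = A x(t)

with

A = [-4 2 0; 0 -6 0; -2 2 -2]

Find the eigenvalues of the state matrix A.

-6, -4, -2

det(sI - A) = s^3 - (tr A)s^2 + (M11 + M22 + M33)s - det A, where Mii is the 2×2 principal minor of A obtained by deleting row i and column i.
tr A = (-4) + (-6) + (-2) = -12; M11 = (-6)·(-2) - 0·2 = 12 - 0 = 12; M22 = (-4)·(-2) - 0·(-2) = 8 - 0 = 8; M33 = (-4)·(-6) - 2·0 = 24 - 0 = 24; sum of minors = 44.
det A = (-4)·((-6)·(-2) - 0·2) - 2·(0·(-2) - 0·(-2)) + 0·(0·2 - (-6)·(-2)) = (-4)·12 - 2·0 + 0·(-12) = -48.
So p(s) = det(sI - A) = s^3 + 12s^2 + 44s + 48.
Rational-root test: any integer root divides 48. Testing small divisors, s = -2 works: p(-2) = -8 + 48 + (-88) + 48 = 0, so (s + 2) is a factor.
Dividing, p(s) = (s + 2)(s^2 + 10s + 24).
Factor s^2 + 10s + 24: two numbers with sum -10 and product 24 are -4 and -6, so s^2 + 10s + 24 = (s + 4)(s + 6).
Hence p(s) = (s + 2) (s + 4) (s + 6), with roots -6, -4, -2.
All eigenvalues have negative real part, so the system is asymptotically stable.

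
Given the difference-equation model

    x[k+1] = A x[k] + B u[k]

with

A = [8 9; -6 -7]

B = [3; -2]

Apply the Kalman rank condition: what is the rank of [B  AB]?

AB = [[6], [-4]]
Controllability matrix C = [B  AB] = [[3, 6], [-2, -4]]
Every column of C is a scalar multiple of column 1 = [3, -2] (multipliers 1, 2), so the columns span a one-dimensional space.
C ≠ 0, hence rank(C) = 1.
rank(C) = 1 < n = 2, so the pair (A, B) is not completely controllable.

1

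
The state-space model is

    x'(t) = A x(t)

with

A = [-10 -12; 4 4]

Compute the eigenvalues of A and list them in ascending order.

-4, -2

det(sI - A) = s^2 - (tr A)s + det A, with tr A = (-10) + 4 = -6 and det A = (-10)·4 - (-12)·4 = -40 - (-48) = 8.
So p(s) = det(sI - A) = s^2 + 6s + 8.
Factor s^2 + 6s + 8: two numbers with sum -6 and product 8 are -2 and -4, so s^2 + 6s + 8 = (s + 2)(s + 4).
Hence p(s) = (s + 2) (s + 4), with roots -4, -2.
All eigenvalues have negative real part, so the system is asymptotically stable.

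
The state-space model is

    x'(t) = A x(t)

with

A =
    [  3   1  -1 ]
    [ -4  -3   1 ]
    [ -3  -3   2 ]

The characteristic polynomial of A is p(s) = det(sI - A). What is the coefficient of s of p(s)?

-5

Expand det(sI - A) for the 3×3 matrix.
p(s) = s^3 - 2s^2 - 5s + 7.
(Check: constant term = det(-A) = (-1)^3 det A = 7; coefficient of s^2 = -tr A = -2.)
The coefficient of s is -5.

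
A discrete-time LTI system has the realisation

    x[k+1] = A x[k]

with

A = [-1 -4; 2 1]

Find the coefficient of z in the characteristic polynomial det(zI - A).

0

For a 2×2 matrix, det(zI - A) = z^2 - (tr A)z + det A.
tr A = 0, det A = 7.
So p(z) = z^2 + 7.
The coefficient of z is 0.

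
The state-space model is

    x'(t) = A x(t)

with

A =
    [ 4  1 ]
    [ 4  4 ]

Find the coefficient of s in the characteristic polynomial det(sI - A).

For a 2×2 matrix, det(sI - A) = s^2 - (tr A)s + det A.
tr A = 8, det A = 12.
So p(s) = s^2 - 8s + 12.
The coefficient of s is -8.

-8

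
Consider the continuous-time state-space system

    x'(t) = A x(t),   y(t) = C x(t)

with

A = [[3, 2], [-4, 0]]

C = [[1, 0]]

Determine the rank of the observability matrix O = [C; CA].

CA = [[3, 2]]
Observability matrix O = [C; CA] = [[1, 0], [3, 2]]
det(O) = 1·2 - 0·3 = 2 - 0 = 2 ≠ 0, so rank(O) = 2.
rank(O) = 2 = n, so the pair (A, C) is completely observable.

2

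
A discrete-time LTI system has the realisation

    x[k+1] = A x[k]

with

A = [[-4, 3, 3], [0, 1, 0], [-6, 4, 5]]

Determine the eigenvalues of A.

det(zI - A) = z^3 - (tr A)z^2 + (M11 + M22 + M33)z - det A, where Mii is the 2×2 principal minor of A obtained by deleting row i and column i.
tr A = (-4) + 1 + 5 = 2; M11 = 1·5 - 0·4 = 5 - 0 = 5; M22 = (-4)·5 - 3·(-6) = -20 - (-18) = -2; M33 = (-4)·1 - 3·0 = -4 - 0 = -4; sum of minors = -1.
det A = (-4)·(1·5 - 0·4) - 3·(0·5 - 0·(-6)) + 3·(0·4 - 1·(-6)) = (-4)·5 - 3·0 + 3·6 = -2.
So p(z) = det(zI - A) = z^3 - 2z^2 - z + 2.
Rational-root test: any integer root divides 2. Testing small divisors, z = -1 works: p(-1) = -1 + (-2) + 1 + 2 = 0, so (z + 1) is a factor.
Dividing, p(z) = (z + 1)(z^2 - 3z + 2).
Factor z^2 - 3z + 2: two numbers with sum 3 and product 2 are 2 and 1, so z^2 - 3z + 2 = (z - 2)(z - 1).
Hence p(z) = (z - 2) (z - 1) (z + 1), with roots -1, 1, 2.

-1, 1, 2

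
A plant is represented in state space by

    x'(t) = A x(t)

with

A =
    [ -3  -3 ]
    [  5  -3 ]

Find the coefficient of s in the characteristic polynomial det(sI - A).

6

For a 2×2 matrix, det(sI - A) = s^2 - (tr A)s + det A.
tr A = -6, det A = 24.
So p(s) = s^2 + 6s + 24.
The coefficient of s is 6.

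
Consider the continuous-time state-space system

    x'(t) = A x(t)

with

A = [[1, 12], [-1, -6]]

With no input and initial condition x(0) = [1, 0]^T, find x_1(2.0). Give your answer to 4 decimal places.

det(sI - A) = s^2 - (tr A)s + det A, with tr A = 1 + (-6) = -5 and det A = 1·(-6) - 12·(-1) = -6 - (-12) = 6.
So p(s) = det(sI - A) = s^2 + 5s + 6.
Factor s^2 + 5s + 6: two numbers with sum -5 and product 6 are -2 and -3, so s^2 + 5s + 6 = (s + 2)(s + 3).
Hence p(s) = (s + 2) (s + 3), with roots -3, -2.
The eigenvalues -3, -2 are distinct and real, so A is diagonalisable and x(t) = e^{At} x(0) = V diag(e^{λ_i t}) V^{-1} x(0), where the columns of V are the eigenvectors.
λ = -3: A - (-3)I = [[4, 12], [-1, -3]]. Row 1 gives 4·v1 + 12·v2 = 0, so take v_1 = [-3, 1]^T.
λ = -2: A - (-2)I = [[3, 12], [-1, -4]]. Row 1 gives 3·v1 + 12·v2 = 0, so take v_2 = [4, -1]^T.
V = [v_1 v_2] = [[-3, 4], [1, -1]] has det V = -1, so V^{-1} = adj(V)/det V = [[1, 4], [1, 3]].
Modal coordinates z(0) = V^{-1} x(0): 1·1 + 4·0 = 1; 1·1 + 3·0 = 1; so z(0) = [1, 1]^T.
x_1(t) = Σ_i (v_i)_1 · z_i(0) · e^{λ_i t} (row 1 of V times the modal terms).
x_1(2.0) = (-3)·1·e^{-3·2.0} + 4·1·e^{-2·2.0} = (-3)·0.002479 + 4·0.018316 = 0.0658.

0.0658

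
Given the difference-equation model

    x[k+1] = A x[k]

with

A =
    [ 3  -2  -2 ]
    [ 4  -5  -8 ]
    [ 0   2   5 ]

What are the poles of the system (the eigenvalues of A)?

det(zI - A) = z^3 - (tr A)z^2 + (M11 + M22 + M33)z - det A, where Mii is the 2×2 principal minor of A obtained by deleting row i and column i.
tr A = 3 + (-5) + 5 = 3; M11 = (-5)·5 - (-8)·2 = -25 - (-16) = -9; M22 = 3·5 - (-2)·0 = 15 - 0 = 15; M33 = 3·(-5) - (-2)·4 = -15 - (-8) = -7; sum of minors = -1.
det A = 3·((-5)·5 - (-8)·2) - (-2)·(4·5 - (-8)·0) + (-2)·(4·2 - (-5)·0) = 3·(-9) - (-2)·20 + (-2)·8 = -3.
So p(z) = det(zI - A) = z^3 - 3z^2 - z + 3.
Rational-root test: any integer root divides 3. Testing small divisors, z = -1 works: p(-1) = -1 + (-3) + 1 + 3 = 0, so (z + 1) is a factor.
Dividing, p(z) = (z + 1)(z^2 - 4z + 3).
Factor z^2 - 4z + 3: two numbers with sum 4 and product 3 are 3 and 1, so z^2 - 4z + 3 = (z - 3)(z - 1).
Hence p(z) = (z - 3) (z - 1) (z + 1), with roots -1, 1, 3.

-1, 1, 3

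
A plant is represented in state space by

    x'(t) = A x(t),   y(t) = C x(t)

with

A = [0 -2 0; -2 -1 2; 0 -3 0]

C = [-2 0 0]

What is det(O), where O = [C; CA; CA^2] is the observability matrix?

CA = [[0, 4, 0]]
CA^2 = [[-8, -4, 8]]
Observability matrix O = [C; CA; CA^2] = [[-2, 0, 0], [0, 4, 0], [-8, -4, 8]]
Expanding along the first row, det(O) = (-2)·(4·8 - 0·(-4)) - 0·(0·8 - 0·(-8)) + 0·(0·(-4) - 4·(-8)) = (-2)·32 - 0·0 + 0·32 = -64
Since det(O) ≠ 0, rank(O) = 3 and the system is completely observable.

-64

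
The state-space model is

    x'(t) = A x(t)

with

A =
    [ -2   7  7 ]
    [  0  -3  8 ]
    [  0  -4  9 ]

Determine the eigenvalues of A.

-2, 1, 5

det(sI - A) = s^3 - (tr A)s^2 + (M11 + M22 + M33)s - det A, where Mii is the 2×2 principal minor of A obtained by deleting row i and column i.
tr A = (-2) + (-3) + 9 = 4; M11 = (-3)·9 - 8·(-4) = -27 - (-32) = 5; M22 = (-2)·9 - 7·0 = -18 - 0 = -18; M33 = (-2)·(-3) - 7·0 = 6 - 0 = 6; sum of minors = -7.
det A = (-2)·((-3)·9 - 8·(-4)) - 7·(0·9 - 8·0) + 7·(0·(-4) - (-3)·0) = (-2)·5 - 7·0 + 7·0 = -10.
So p(s) = det(sI - A) = s^3 - 4s^2 - 7s + 10.
Rational-root test: any integer root divides 10. Testing small divisors, s = 1 works: p(1) = 1 + (-4) + (-7) + 10 = 0, so (s - 1) is a factor.
Dividing, p(s) = (s - 1)(s^2 - 3s - 10).
Factor s^2 - 3s - 10: two numbers with sum 3 and product -10 are 5 and -2, so s^2 - 3s - 10 = (s - 5)(s + 2).
Hence p(s) = (s - 5) (s - 1) (s + 2), with roots -2, 1, 5.
At least one eigenvalue has non-negative real part, so the system is not asymptotically stable.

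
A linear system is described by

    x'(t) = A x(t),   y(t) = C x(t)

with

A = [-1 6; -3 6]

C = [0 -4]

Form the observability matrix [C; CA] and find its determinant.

48

CA = [[12, -24]]
Observability matrix O = [C; CA] = [[0, -4], [12, -24]]
det(O) = 0·(-24) - (-4)·12 = 0 - (-48) = 48
Since det(O) ≠ 0, rank(O) = 2 and the system is completely observable.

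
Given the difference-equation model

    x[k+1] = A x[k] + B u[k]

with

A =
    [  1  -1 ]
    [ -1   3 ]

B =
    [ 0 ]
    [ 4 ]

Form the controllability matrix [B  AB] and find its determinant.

AB = [[-4], [12]]
Controllability matrix C = [B  AB] = [[0, -4], [4, 12]]
det(C) = 0·12 - (-4)·4 = 0 - (-16) = 16
Since det(C) ≠ 0, rank(C) = 2 and the system is completely controllable.

16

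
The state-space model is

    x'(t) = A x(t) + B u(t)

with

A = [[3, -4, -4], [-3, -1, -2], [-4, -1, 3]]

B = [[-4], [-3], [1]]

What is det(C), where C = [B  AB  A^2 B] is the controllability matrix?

AB = [[-4], [13], [22]]
A^2B = [[-152], [-45], [69]]
Controllability matrix C = [B  AB  A^2B] = [[-4, -4, -152], [-3, 13, -45], [1, 22, 69]]
Expanding along the first row, det(C) = (-4)·(13·69 - (-45)·22) - (-4)·((-3)·69 - (-45)·1) + (-152)·((-3)·22 - 13·1) = (-4)·1887 - (-4)·(-162) + (-152)·(-79) = 3812
Since det(C) ≠ 0, rank(C) = 3 and the system is completely controllable.

3812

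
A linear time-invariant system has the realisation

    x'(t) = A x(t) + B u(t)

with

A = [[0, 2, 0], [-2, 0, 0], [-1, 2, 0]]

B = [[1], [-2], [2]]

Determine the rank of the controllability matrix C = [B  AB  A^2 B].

AB = [[-4], [-2], [-5]]
A^2B = [[-4], [8], [0]]
Controllability matrix C = [B  AB  A^2B] = [[1, -4, -4], [-2, -2, 8], [2, -5, 0]]
det(C) = 1·((-2)·0 - 8·(-5)) - (-4)·((-2)·0 - 8·2) + (-4)·((-2)·(-5) - (-2)·2) = 1·40 - (-4)·(-16) + (-4)·14 = -80 ≠ 0, so rank(C) = 3.
rank(C) = 3 = n, so the pair (A, B) is completely controllable.

3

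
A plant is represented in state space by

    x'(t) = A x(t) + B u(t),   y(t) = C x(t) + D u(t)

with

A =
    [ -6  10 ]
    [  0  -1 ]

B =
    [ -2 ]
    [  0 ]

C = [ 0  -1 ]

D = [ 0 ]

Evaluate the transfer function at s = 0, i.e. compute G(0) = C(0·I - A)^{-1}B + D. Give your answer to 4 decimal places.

G(0) = C(-A)^{-1}B + D = -C A^{-1} B + D.
det A = 6, so A^{-1} = (1/6)·adj(A) = [[-1/6, -5/3], [0, -1]]
A^{-1} B = [1/3, 0]^T
C A^{-1} B = 0
G(0) = D - C A^{-1} B = 0 - (0) = 0

0.0000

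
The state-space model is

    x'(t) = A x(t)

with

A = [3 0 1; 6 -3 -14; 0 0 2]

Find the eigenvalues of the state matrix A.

-3, 2, 3

det(sI - A) = s^3 - (tr A)s^2 + (M11 + M22 + M33)s - det A, where Mii is the 2×2 principal minor of A obtained by deleting row i and column i.
tr A = 3 + (-3) + 2 = 2; M11 = (-3)·2 - (-14)·0 = -6 - 0 = -6; M22 = 3·2 - 1·0 = 6 - 0 = 6; M33 = 3·(-3) - 0·6 = -9 - 0 = -9; sum of minors = -9.
det A = 3·((-3)·2 - (-14)·0) - 0·(6·2 - (-14)·0) + 1·(6·0 - (-3)·0) = 3·(-6) - 0·12 + 1·0 = -18.
So p(s) = det(sI - A) = s^3 - 2s^2 - 9s + 18.
Rational-root test: any integer root divides 18. Testing small divisors, s = 2 works: p(2) = 8 + (-8) + (-18) + 18 = 0, so (s - 2) is a factor.
Dividing, p(s) = (s - 2)(s^2 - 9).
Factor s^2 - 9: two numbers with sum 0 and product -9 are 3 and -3, so s^2 - 9 = (s - 3)(s + 3).
Hence p(s) = (s - 3) (s - 2) (s + 3), with roots -3, 2, 3.
At least one eigenvalue has non-negative real part, so the system is not asymptotically stable.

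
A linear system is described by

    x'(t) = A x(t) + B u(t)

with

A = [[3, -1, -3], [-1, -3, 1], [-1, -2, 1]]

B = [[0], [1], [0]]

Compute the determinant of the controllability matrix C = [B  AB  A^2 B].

-7

AB = [[-1], [-3], [-2]]
A^2B = [[6], [8], [5]]
Controllability matrix C = [B  AB  A^2B] = [[0, -1, 6], [1, -3, 8], [0, -2, 5]]
Expanding along the first row, det(C) = 0·((-3)·5 - 8·(-2)) - (-1)·(1·5 - 8·0) + 6·(1·(-2) - (-3)·0) = 0·1 - (-1)·5 + 6·(-2) = -7
Since det(C) ≠ 0, rank(C) = 3 and the system is completely controllable.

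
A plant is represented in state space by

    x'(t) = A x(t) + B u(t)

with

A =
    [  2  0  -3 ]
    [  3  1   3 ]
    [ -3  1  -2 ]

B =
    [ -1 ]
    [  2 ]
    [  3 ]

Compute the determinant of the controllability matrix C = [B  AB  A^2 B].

2048

AB = [[-11], [8], [-1]]
A^2B = [[-19], [-28], [43]]
Controllability matrix C = [B  AB  A^2B] = [[-1, -11, -19], [2, 8, -28], [3, -1, 43]]
Expanding along the first row, det(C) = (-1)·(8·43 - (-28)·(-1)) - (-11)·(2·43 - (-28)·3) + (-19)·(2·(-1) - 8·3) = (-1)·316 - (-11)·170 + (-19)·(-26) = 2048
Since det(C) ≠ 0, rank(C) = 3 and the system is completely controllable.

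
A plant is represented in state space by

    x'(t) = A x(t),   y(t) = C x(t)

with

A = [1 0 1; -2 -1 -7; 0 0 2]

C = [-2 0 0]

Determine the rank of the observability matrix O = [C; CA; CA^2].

2

CA = [[-2, 0, -2]]
CA^2 = [[-2, 0, -6]]
Observability matrix O = [C; CA; CA^2] = [[-2, 0, 0], [-2, 0, -2], [-2, 0, -6]]
Column 2 of O is identically zero, so rank(O) ≤ 2.
The 2×2 minor from rows 1, 2, columns 1, 3 is (-2)·(-2) - 0·(-2) = 4 - 0 = 4 ≠ 0, so rank(O) = 2.
rank(O) = 2 < n = 3, so the pair (A, C) is not completely observable.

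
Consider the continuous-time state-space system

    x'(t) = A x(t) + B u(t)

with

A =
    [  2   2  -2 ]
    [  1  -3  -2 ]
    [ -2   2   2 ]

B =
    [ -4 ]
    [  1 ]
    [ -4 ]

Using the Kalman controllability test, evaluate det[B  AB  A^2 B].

0

AB = [[2], [1], [2]]
A^2B = [[2], [-5], [2]]
Controllability matrix C = [B  AB  A^2B] = [[-4, 2, 2], [1, 1, -5], [-4, 2, 2]]
Expanding along the first row, det(C) = (-4)·(1·2 - (-5)·2) - 2·(1·2 - (-5)·(-4)) + 2·(1·2 - 1·(-4)) = (-4)·12 - 2·(-18) + 2·6 = 0
Since det(C) = 0, rank(C) < 3 and the system is not completely controllable.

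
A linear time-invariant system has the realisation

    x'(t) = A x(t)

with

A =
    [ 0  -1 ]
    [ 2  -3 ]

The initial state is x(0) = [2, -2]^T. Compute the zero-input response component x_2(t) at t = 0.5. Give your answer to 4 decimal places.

det(sI - A) = s^2 - (tr A)s + det A, with tr A = 0 + (-3) = -3 and det A = 0·(-3) - (-1)·2 = 0 - (-2) = 2.
So p(s) = det(sI - A) = s^2 + 3s + 2.
Factor s^2 + 3s + 2: two numbers with sum -3 and product 2 are -1 and -2, so s^2 + 3s + 2 = (s + 1)(s + 2).
Hence p(s) = (s + 1) (s + 2), with roots -2, -1.
The eigenvalues -2, -1 are distinct and real, so A is diagonalisable and x(t) = e^{At} x(0) = V diag(e^{λ_i t}) V^{-1} x(0), where the columns of V are the eigenvectors.
λ = -2: A - (-2)I = [[2, -1], [2, -1]]. Row 1 gives 2·v1 + (-1)·v2 = 0, so take v_1 = [1, 2]^T.
λ = -1: A - (-1)I = [[1, -1], [2, -2]]. Row 1 gives 1·v1 + (-1)·v2 = 0, so take v_2 = [1, 1]^T.
V = [v_1 v_2] = [[1, 1], [2, 1]] has det V = -1, so V^{-1} = adj(V)/det V = [[-1, 1], [2, -1]].
Modal coordinates z(0) = V^{-1} x(0): (-1)·2 + 1·(-2) = -4; 2·2 + (-1)·(-2) = 6; so z(0) = [-4, 6]^T.
x_2(t) = Σ_i (v_i)_2 · z_i(0) · e^{λ_i t} (row 2 of V times the modal terms).
x_2(0.5) = 2·(-4)·e^{-2·0.5} + 1·6·e^{-1·0.5} = (-8)·0.36787944 + 6·0.60653066 = 0.6961.

0.6961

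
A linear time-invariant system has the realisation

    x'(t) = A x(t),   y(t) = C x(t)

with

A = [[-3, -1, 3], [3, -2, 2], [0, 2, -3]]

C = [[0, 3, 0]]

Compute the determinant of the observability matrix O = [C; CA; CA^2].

-729

CA = [[9, -6, 6]]
CA^2 = [[-45, 15, -3]]
Observability matrix O = [C; CA; CA^2] = [[0, 3, 0], [9, -6, 6], [-45, 15, -3]]
Expanding along the first row, det(O) = 0·((-6)·(-3) - 6·15) - 3·(9·(-3) - 6·(-45)) + 0·(9·15 - (-6)·(-45)) = 0·(-72) - 3·243 + 0·(-135) = -729
Since det(O) ≠ 0, rank(O) = 3 and the system is completely observable.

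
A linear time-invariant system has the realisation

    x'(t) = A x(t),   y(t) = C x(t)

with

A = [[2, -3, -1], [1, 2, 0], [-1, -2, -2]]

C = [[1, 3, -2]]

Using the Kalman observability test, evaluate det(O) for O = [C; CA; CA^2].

817

CA = [[7, 7, 3]]
CA^2 = [[18, -13, -13]]
Observability matrix O = [C; CA; CA^2] = [[1, 3, -2], [7, 7, 3], [18, -13, -13]]
Expanding along the first row, det(O) = 1·(7·(-13) - 3·(-13)) - 3·(7·(-13) - 3·18) + (-2)·(7·(-13) - 7·18) = 1·(-52) - 3·(-145) + (-2)·(-217) = 817
Since det(O) ≠ 0, rank(O) = 3 and the system is completely observable.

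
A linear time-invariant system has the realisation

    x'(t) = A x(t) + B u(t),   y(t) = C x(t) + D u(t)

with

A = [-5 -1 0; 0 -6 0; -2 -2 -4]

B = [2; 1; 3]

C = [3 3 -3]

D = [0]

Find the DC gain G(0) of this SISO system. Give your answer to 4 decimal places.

0.1500

G(0) = C(-A)^{-1}B + D = -C A^{-1} B + D.
det A = -120, so A^{-1} = (1/-120)·adj(A) = [[-1/5, 1/30, 0], [0, -1/6, 0], [1/10, 1/15, -1/4]]
A^{-1} B = [-11/30, -1/6, -29/60]^T
C A^{-1} B = -3/20
G(0) = D - C A^{-1} B = 0 - (-3/20) = 3/20 ≈ 0.1500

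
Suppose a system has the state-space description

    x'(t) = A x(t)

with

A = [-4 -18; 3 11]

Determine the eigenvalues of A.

det(sI - A) = s^2 - (tr A)s + det A, with tr A = (-4) + 11 = 7 and det A = (-4)·11 - (-18)·3 = -44 - (-54) = 10.
So p(s) = det(sI - A) = s^2 - 7s + 10.
Factor s^2 - 7s + 10: two numbers with sum 7 and product 10 are 5 and 2, so s^2 - 7s + 10 = (s - 5)(s - 2).
Hence p(s) = (s - 5) (s - 2), with roots 2, 5.
At least one eigenvalue has non-negative real part, so the system is not asymptotically stable.

2, 5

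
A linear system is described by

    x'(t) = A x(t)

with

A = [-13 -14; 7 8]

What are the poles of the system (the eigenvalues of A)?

det(sI - A) = s^2 - (tr A)s + det A, with tr A = (-13) + 8 = -5 and det A = (-13)·8 - (-14)·7 = -104 - (-98) = -6.
So p(s) = det(sI - A) = s^2 + 5s - 6.
Factor s^2 + 5s - 6: two numbers with sum -5 and product -6 are 1 and -6, so s^2 + 5s - 6 = (s - 1)(s + 6).
Hence p(s) = (s - 1) (s + 6), with roots -6, 1.
At least one eigenvalue has non-negative real part, so the system is not asymptotically stable.

-6, 1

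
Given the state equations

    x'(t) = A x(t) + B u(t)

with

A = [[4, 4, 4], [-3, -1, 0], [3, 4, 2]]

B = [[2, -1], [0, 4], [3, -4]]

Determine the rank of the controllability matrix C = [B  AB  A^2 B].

AB = [[20, -4], [-6, -1], [12, 5]]
A^2B = [[104, 0], [-54, 13], [60, -6]]
Controllability matrix C = [B  AB  A^2B] = [[2, -1, 20, -4, 104, 0], [0, 4, -6, -1, -54, 13], [3, -4, 12, 5, 60, -6]]
Take the 3×3 submatrix of C formed by columns 1, 2, 3: [[2, -1, 20], [0, 4, -6], [3, -4, 12]]. Its determinant is 2·(4·12 - (-6)·(-4)) - (-1)·(0·12 - (-6)·3) + 20·(0·(-4) - 4·3) = 2·24 - (-1)·18 + 20·(-12) = -174 ≠ 0.
So rank(C) ≥ 3; since C has 3 rows, rank(C) = 3.
rank(C) = 3 = n, so the pair (A, B) is completely controllable.

3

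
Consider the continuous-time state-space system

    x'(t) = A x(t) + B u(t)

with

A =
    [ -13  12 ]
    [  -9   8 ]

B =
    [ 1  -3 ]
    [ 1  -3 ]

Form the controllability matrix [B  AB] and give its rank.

AB = [[-1, 3], [-1, 3]]
Controllability matrix C = [B  AB] = [[1, -3, -1, 3], [1, -3, -1, 3]]
Every column of C is a scalar multiple of column 1 = [1, 1] (multipliers 1, -3, -1, 3), so the columns span a one-dimensional space.
C ≠ 0, hence rank(C) = 1.
rank(C) = 1 < n = 2, so the pair (A, B) is not completely controllable.

1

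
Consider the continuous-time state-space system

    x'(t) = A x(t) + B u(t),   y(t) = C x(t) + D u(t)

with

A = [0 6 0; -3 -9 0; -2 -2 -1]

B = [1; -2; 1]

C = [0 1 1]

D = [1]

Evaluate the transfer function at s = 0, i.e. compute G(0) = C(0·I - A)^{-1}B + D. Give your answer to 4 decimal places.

G(0) = C(-A)^{-1}B + D = -C A^{-1} B + D.
det A = -18, so A^{-1} = (1/-18)·adj(A) = [[-1/2, -1/3, 0], [1/6, 0, 0], [2/3, 2/3, -1]]
A^{-1} B = [1/6, 1/6, -5/3]^T
C A^{-1} B = -3/2
G(0) = D - C A^{-1} B = 1 - (-3/2) = 5/2 ≈ 2.5000

2.5000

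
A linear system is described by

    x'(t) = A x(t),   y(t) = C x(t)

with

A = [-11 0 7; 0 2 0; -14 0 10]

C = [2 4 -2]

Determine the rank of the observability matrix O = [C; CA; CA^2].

CA = [[6, 8, -6]]
CA^2 = [[18, 16, -18]]
Observability matrix O = [C; CA; CA^2] = [[2, 4, -2], [6, 8, -6], [18, 16, -18]]
The columns c1, c2, c3 of O are linearly dependent: c1 + c3 = 0 (check each entry), so rank(O) ≤ 2.
The 2×2 minor from rows 1, 2, columns 1, 2 is 2·8 - 4·6 = 16 - 24 = -8 ≠ 0, so rank(O) = 2.
rank(O) = 2 < n = 3, so the pair (A, C) is not completely observable.

2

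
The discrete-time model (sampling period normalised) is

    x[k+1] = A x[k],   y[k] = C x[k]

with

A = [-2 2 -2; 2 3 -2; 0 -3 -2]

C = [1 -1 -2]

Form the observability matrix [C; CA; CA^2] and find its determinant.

CA = [[-4, 5, 4]]
CA^2 = [[18, -5, -10]]
Observability matrix O = [C; CA; CA^2] = [[1, -1, -2], [-4, 5, 4], [18, -5, -10]]
Expanding along the first row, det(O) = 1·(5·(-10) - 4·(-5)) - (-1)·((-4)·(-10) - 4·18) + (-2)·((-4)·(-5) - 5·18) = 1·(-30) - (-1)·(-32) + (-2)·(-70) = 78
Since det(O) ≠ 0, rank(O) = 3 and the system is completely observable.

78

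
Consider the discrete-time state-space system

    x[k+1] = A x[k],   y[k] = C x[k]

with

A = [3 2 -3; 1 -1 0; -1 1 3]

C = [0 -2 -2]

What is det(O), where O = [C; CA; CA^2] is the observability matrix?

CA = [[0, 0, -6]]
CA^2 = [[6, -6, -18]]
Observability matrix O = [C; CA; CA^2] = [[0, -2, -2], [0, 0, -6], [6, -6, -18]]
Expanding along the first row, det(O) = 0·(0·(-18) - (-6)·(-6)) - (-2)·(0·(-18) - (-6)·6) + (-2)·(0·(-6) - 0·6) = 0·(-36) - (-2)·36 + (-2)·0 = 72
Since det(O) ≠ 0, rank(O) = 3 and the system is completely observable.

72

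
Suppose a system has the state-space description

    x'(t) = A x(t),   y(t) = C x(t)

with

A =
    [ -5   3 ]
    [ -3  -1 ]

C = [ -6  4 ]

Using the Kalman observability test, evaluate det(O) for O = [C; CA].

60

CA = [[18, -22]]
Observability matrix O = [C; CA] = [[-6, 4], [18, -22]]
det(O) = (-6)·(-22) - 4·18 = 132 - 72 = 60
Since det(O) ≠ 0, rank(O) = 2 and the system is completely observable.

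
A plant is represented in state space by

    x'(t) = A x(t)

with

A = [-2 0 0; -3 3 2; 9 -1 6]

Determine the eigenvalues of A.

det(sI - A) = s^3 - (tr A)s^2 + (M11 + M22 + M33)s - det A, where Mii is the 2×2 principal minor of A obtained by deleting row i and column i.
tr A = (-2) + 3 + 6 = 7; M11 = 3·6 - 2·(-1) = 18 - (-2) = 20; M22 = (-2)·6 - 0·9 = -12 - 0 = -12; M33 = (-2)·3 - 0·(-3) = -6 - 0 = -6; sum of minors = 2.
det A = (-2)·(3·6 - 2·(-1)) - 0·((-3)·6 - 2·9) + 0·((-3)·(-1) - 3·9) = (-2)·20 - 0·(-36) + 0·(-24) = -40.
So p(s) = det(sI - A) = s^3 - 7s^2 + 2s + 40.
Rational-root test: any integer root divides 40. Testing small divisors, s = -2 works: p(-2) = -8 + (-28) + (-4) + 40 = 0, so (s + 2) is a factor.
Dividing, p(s) = (s + 2)(s^2 - 9s + 20).
Factor s^2 - 9s + 20: two numbers with sum 9 and product 20 are 5 and 4, so s^2 - 9s + 20 = (s - 5)(s - 4).
Hence p(s) = (s - 5) (s - 4) (s + 2), with roots -2, 4, 5.
At least one eigenvalue has non-negative real part, so the system is not asymptotically stable.

-2, 4, 5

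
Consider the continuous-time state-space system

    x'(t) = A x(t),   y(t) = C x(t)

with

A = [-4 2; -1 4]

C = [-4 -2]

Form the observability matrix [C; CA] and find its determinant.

100

CA = [[18, -16]]
Observability matrix O = [C; CA] = [[-4, -2], [18, -16]]
det(O) = (-4)·(-16) - (-2)·18 = 64 - (-36) = 100
Since det(O) ≠ 0, rank(O) = 2 and the system is completely observable.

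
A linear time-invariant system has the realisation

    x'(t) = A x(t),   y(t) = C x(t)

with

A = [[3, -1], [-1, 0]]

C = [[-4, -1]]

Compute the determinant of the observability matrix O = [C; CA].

CA = [[-11, 4]]
Observability matrix O = [C; CA] = [[-4, -1], [-11, 4]]
det(O) = (-4)·4 - (-1)·(-11) = -16 - 11 = -27
Since det(O) ≠ 0, rank(O) = 2 and the system is completely observable.

-27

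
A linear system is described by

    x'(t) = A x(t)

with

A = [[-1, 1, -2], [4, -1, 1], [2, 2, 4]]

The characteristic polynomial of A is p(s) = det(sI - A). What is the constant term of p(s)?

Expand det(sI - A) for the 3×3 matrix.
p(s) = s^3 - 2s^2 - 9s + 28.
(Check: constant term = det(-A) = (-1)^3 det A = 28; coefficient of s^2 = -tr A = -2.)
The constant term is 28.

28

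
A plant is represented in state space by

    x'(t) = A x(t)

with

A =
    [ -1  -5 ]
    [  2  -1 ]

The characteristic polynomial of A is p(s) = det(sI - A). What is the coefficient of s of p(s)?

For a 2×2 matrix, det(sI - A) = s^2 - (tr A)s + det A.
tr A = -2, det A = 11.
So p(s) = s^2 + 2s + 11.
The coefficient of s is 2.

2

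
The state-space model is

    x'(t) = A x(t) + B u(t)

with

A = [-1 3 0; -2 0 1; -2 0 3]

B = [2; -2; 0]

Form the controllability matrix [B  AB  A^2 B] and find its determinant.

-32

AB = [[-8], [-4], [-4]]
A^2B = [[-4], [12], [4]]
Controllability matrix C = [B  AB  A^2B] = [[2, -8, -4], [-2, -4, 12], [0, -4, 4]]
Expanding along the first row, det(C) = 2·((-4)·4 - 12·(-4)) - (-8)·((-2)·4 - 12·0) + (-4)·((-2)·(-4) - (-4)·0) = 2·32 - (-8)·(-8) + (-4)·8 = -32
Since det(C) ≠ 0, rank(C) = 3 and the system is completely controllable.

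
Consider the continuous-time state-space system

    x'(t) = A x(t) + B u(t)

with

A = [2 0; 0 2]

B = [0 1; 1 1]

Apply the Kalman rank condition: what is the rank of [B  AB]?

2

AB = [[0, 2], [2, 2]]
Controllability matrix C = [B  AB] = [[0, 1, 0, 2], [1, 1, 2, 2]]
Take the 2×2 submatrix of C formed by columns 1, 2: [[0, 1], [1, 1]]. Its determinant is 0·1 - 1·1 = 0 - 1 = -1 ≠ 0.
So rank(C) ≥ 2; since C has 2 rows, rank(C) = 2.
rank(C) = 2 = n, so the pair (A, B) is completely controllable.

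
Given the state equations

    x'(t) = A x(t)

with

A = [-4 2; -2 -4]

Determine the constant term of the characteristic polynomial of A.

For a 2×2 matrix, det(sI - A) = s^2 - (tr A)s + det A.
tr A = -8, det A = 20.
So p(s) = s^2 + 8s + 20.
The constant term is 20.

20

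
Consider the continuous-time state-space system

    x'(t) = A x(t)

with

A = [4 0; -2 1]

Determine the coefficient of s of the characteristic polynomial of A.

-5

For a 2×2 matrix, det(sI - A) = s^2 - (tr A)s + det A.
tr A = 5, det A = 4.
So p(s) = s^2 - 5s + 4.
The coefficient of s is -5.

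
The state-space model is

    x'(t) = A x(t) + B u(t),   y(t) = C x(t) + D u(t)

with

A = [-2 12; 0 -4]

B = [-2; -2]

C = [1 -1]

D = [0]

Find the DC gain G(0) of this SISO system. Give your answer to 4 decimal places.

G(0) = C(-A)^{-1}B + D = -C A^{-1} B + D.
det A = 8, so A^{-1} = (1/8)·adj(A) = [[-1/2, -3/2], [0, -1/4]]
A^{-1} B = [4, 1/2]^T
C A^{-1} B = 7/2
G(0) = D - C A^{-1} B = 0 - (7/2) = -7/2 ≈ -3.5000

-3.5000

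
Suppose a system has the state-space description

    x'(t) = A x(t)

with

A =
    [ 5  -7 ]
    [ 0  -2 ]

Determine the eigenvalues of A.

-2, 5

det(sI - A) = s^2 - (tr A)s + det A, with tr A = 5 + (-2) = 3 and det A = 5·(-2) - (-7)·0 = -10 - 0 = -10.
So p(s) = det(sI - A) = s^2 - 3s - 10.
Factor s^2 - 3s - 10: two numbers with sum 3 and product -10 are 5 and -2, so s^2 - 3s - 10 = (s - 5)(s + 2).
Hence p(s) = (s - 5) (s + 2), with roots -2, 5.
At least one eigenvalue has non-negative real part, so the system is not asymptotically stable.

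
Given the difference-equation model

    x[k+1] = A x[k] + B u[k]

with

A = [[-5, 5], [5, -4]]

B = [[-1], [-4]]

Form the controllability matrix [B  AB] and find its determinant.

-71

AB = [[-15], [11]]
Controllability matrix C = [B  AB] = [[-1, -15], [-4, 11]]
det(C) = (-1)·11 - (-15)·(-4) = -11 - 60 = -71
Since det(C) ≠ 0, rank(C) = 2 and the system is completely controllable.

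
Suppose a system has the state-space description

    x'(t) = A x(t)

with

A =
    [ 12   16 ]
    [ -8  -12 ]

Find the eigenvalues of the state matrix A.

-4, 4

det(sI - A) = s^2 - (tr A)s + det A, with tr A = 12 + (-12) = 0 and det A = 12·(-12) - 16·(-8) = -144 - (-128) = -16.
So p(s) = det(sI - A) = s^2 - 16.
Factor s^2 - 16: two numbers with sum 0 and product -16 are 4 and -4, so s^2 - 16 = (s - 4)(s + 4).
Hence p(s) = (s - 4) (s + 4), with roots -4, 4.
At least one eigenvalue has non-negative real part, so the system is not asymptotically stable.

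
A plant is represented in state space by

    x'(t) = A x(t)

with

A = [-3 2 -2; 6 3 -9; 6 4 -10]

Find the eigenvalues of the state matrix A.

det(sI - A) = s^3 - (tr A)s^2 + (M11 + M22 + M33)s - det A, where Mii is the 2×2 principal minor of A obtained by deleting row i and column i.
tr A = (-3) + 3 + (-10) = -10; M11 = 3·(-10) - (-9)·4 = -30 - (-36) = 6; M22 = (-3)·(-10) - (-2)·6 = 30 - (-12) = 42; M33 = (-3)·3 - 2·6 = -9 - 12 = -21; sum of minors = 27.
det A = (-3)·(3·(-10) - (-9)·4) - 2·(6·(-10) - (-9)·6) + (-2)·(6·4 - 3·6) = (-3)·6 - 2·(-6) + (-2)·6 = -18.
So p(s) = det(sI - A) = s^3 + 10s^2 + 27s + 18.
Rational-root test: any integer root divides 18. Testing small divisors, s = -1 works: p(-1) = -1 + 10 + (-27) + 18 = 0, so (s + 1) is a factor.
Dividing, p(s) = (s + 1)(s^2 + 9s + 18).
Factor s^2 + 9s + 18: two numbers with sum -9 and product 18 are -3 and -6, so s^2 + 9s + 18 = (s + 3)(s + 6).
Hence p(s) = (s + 1) (s + 3) (s + 6), with roots -6, -3, -1.
All eigenvalues have negative real part, so the system is asymptotically stable.

-6, -3, -1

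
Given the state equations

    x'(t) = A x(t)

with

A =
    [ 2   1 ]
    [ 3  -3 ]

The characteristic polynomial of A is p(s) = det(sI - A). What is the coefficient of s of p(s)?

For a 2×2 matrix, det(sI - A) = s^2 - (tr A)s + det A.
tr A = -1, det A = -9.
So p(s) = s^2 + s - 9.
The coefficient of s is 1.

1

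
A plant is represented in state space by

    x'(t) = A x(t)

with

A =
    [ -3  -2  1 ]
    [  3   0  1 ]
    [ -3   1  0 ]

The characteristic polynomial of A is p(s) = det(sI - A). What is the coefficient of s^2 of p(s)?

Expand det(sI - A) for the 3×3 matrix.
p(s) = s^3 + 3s^2 + 8s - 12.
(Check: constant term = det(-A) = (-1)^3 det A = -12; coefficient of s^2 = -tr A = 3.)
The coefficient of s^2 is 3.

3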